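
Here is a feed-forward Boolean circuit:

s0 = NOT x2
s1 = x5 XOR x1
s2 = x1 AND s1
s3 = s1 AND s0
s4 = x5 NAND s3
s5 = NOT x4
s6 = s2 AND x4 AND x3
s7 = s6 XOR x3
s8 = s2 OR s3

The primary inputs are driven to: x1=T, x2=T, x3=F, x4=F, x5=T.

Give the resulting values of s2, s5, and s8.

s0 = NOT x2 = NOT T = F
s1 = x5 XOR x1 = T XOR T = F
s2 = x1 AND s1 = T AND F = F
s3 = s1 AND s0 = F AND F = F
s5 = NOT x4 = NOT F = T
s8 = s2 OR s3 = F OR F = F

s2 = F, s5 = T, s8 = F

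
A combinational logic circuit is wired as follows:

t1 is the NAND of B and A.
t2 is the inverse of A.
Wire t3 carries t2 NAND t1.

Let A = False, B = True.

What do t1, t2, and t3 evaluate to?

t1 = B NAND A = True NAND False = True
t2 = NOT A = NOT False = True
t3 = t2 NAND t1 = True NAND True = False

t1 = True; t2 = True; t3 = False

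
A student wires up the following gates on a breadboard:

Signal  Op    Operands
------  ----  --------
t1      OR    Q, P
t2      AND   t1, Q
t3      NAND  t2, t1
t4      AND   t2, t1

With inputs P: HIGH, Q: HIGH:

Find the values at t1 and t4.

t1 = Q OR P = HIGH OR HIGH = HIGH
t2 = t1 AND Q = HIGH AND HIGH = HIGH
t4 = t2 AND t1 = HIGH AND HIGH = HIGH

t1 = HIGH, t4 = HIGH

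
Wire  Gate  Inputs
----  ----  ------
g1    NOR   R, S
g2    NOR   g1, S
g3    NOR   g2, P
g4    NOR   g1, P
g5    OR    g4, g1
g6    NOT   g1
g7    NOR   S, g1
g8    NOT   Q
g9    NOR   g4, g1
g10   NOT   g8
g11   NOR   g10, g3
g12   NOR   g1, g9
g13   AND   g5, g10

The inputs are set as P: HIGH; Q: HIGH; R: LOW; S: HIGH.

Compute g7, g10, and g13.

g7 = LOW, g10 = HIGH, g13 = LOW

g1 = R NOR S = LOW NOR HIGH = LOW
g4 = g1 NOR P = LOW NOR HIGH = LOW
g5 = g4 OR g1 = LOW OR LOW = LOW
g7 = S NOR g1 = HIGH NOR LOW = LOW
g8 = NOT Q = NOT HIGH = LOW
g10 = NOT g8 = NOT LOW = HIGH
g13 = g5 AND g10 = LOW AND HIGH = LOW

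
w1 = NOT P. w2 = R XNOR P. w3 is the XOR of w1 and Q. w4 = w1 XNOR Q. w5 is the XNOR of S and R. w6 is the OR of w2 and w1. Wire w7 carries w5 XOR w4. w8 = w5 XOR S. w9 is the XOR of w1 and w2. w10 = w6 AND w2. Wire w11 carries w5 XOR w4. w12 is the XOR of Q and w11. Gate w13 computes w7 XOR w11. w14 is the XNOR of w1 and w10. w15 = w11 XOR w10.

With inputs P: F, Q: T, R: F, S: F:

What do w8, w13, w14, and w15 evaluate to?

w1 = NOT P = NOT F = T
w2 = R XNOR P = F XNOR F = T
w4 = w1 XNOR Q = T XNOR T = T
w5 = S XNOR R = F XNOR F = T
w6 = w2 OR w1 = T OR T = T
w7 = w5 XOR w4 = T XOR T = F
w8 = w5 XOR S = T XOR F = T
w10 = w6 AND w2 = T AND T = T
w11 = w5 XOR w4 = T XOR T = F
w13 = w7 XOR w11 = F XOR F = F
w14 = w1 XNOR w10 = T XNOR T = T
w15 = w11 XOR w10 = F XOR T = T

w8 = T, w13 = F, w14 = T, w15 = T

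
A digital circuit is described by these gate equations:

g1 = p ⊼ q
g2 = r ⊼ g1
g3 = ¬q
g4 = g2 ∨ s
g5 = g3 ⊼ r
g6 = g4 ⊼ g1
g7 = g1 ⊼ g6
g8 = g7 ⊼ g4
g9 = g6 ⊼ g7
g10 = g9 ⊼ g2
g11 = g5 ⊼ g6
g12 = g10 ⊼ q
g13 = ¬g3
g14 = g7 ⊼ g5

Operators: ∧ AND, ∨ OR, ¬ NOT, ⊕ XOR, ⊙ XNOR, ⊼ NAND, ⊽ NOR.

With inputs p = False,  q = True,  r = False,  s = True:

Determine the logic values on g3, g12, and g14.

g3 = False; g12 = True; g14 = False

g1 = p NAND q = False NAND True = True
g2 = r NAND g1 = False NAND True = True
g3 = NOT q = NOT True = False
g4 = g2 OR s = True OR True = True
g5 = g3 NAND r = False NAND False = True
g6 = g4 NAND g1 = True NAND True = False
g7 = g1 NAND g6 = True NAND False = True
g9 = g6 NAND g7 = False NAND True = True
g10 = g9 NAND g2 = True NAND True = False
g12 = g10 NAND q = False NAND True = True
g14 = g7 NAND g5 = True NAND True = False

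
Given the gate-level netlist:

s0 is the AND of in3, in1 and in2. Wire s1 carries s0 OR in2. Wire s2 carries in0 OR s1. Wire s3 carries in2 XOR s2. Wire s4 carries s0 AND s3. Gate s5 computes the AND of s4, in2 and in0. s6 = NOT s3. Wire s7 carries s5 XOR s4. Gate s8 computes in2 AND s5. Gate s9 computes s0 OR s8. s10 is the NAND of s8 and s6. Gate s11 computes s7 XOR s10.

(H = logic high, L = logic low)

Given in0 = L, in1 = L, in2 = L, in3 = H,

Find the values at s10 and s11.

s10 = H  s11 = H

s0 = in3 AND in1 AND in2 = H AND L AND L = L
s1 = s0 OR in2 = L OR L = L
s2 = in0 OR s1 = L OR L = L
s3 = in2 XOR s2 = L XOR L = L
s4 = s0 AND s3 = L AND L = L
s5 = s4 AND in2 AND in0 = L AND L AND L = L
s6 = NOT s3 = NOT L = H
s7 = s5 XOR s4 = L XOR L = L
s8 = in2 AND s5 = L AND L = L
s10 = s8 NAND s6 = L NAND H = H
s11 = s7 XOR s10 = L XOR H = H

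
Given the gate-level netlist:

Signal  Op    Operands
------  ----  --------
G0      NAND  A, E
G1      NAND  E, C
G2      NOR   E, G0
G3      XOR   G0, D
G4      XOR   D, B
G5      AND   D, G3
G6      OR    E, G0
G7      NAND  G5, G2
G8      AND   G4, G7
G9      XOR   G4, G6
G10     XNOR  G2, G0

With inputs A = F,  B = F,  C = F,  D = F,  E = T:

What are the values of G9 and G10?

G0 = A NAND E = F NAND T = T
G2 = E NOR G0 = T NOR T = F
G4 = D XOR B = F XOR F = F
G6 = E OR G0 = T OR T = T
G9 = G4 XOR G6 = F XOR T = T
G10 = G2 XNOR G0 = F XNOR T = F

G9 = T, G10 = F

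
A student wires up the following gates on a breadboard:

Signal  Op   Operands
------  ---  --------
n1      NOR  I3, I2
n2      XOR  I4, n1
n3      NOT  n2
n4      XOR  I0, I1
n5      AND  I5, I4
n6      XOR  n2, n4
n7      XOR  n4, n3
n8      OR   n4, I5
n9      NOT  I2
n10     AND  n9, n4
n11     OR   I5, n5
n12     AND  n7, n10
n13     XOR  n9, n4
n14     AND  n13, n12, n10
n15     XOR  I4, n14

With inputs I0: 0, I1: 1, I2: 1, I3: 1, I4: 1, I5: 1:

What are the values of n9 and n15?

n1 = I3 NOR I2 = 1 NOR 1 = 0
n2 = I4 XOR n1 = 1 XOR 0 = 1
n3 = NOT n2 = NOT 1 = 0
n4 = I0 XOR I1 = 0 XOR 1 = 1
n7 = n4 XOR n3 = 1 XOR 0 = 1
n9 = NOT I2 = NOT 1 = 0
n10 = n9 AND n4 = 0 AND 1 = 0
n12 = n7 AND n10 = 1 AND 0 = 0
n13 = n9 XOR n4 = 0 XOR 1 = 1
n14 = n13 AND n12 AND n10 = 1 AND 0 AND 0 = 0
n15 = I4 XOR n14 = 1 XOR 0 = 1

n9 = 0, n15 = 1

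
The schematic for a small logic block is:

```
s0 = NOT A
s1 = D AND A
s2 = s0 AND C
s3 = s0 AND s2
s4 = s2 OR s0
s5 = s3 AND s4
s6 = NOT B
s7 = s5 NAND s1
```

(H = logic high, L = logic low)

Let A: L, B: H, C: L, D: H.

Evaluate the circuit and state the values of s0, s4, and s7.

s0 = H  s4 = H  s7 = H

s0 = NOT A = NOT L = H
s1 = D AND A = H AND L = L
s2 = s0 AND C = H AND L = L
s3 = s0 AND s2 = H AND L = L
s4 = s2 OR s0 = L OR H = H
s5 = s3 AND s4 = L AND H = L
s7 = s5 NAND s1 = L NAND L = H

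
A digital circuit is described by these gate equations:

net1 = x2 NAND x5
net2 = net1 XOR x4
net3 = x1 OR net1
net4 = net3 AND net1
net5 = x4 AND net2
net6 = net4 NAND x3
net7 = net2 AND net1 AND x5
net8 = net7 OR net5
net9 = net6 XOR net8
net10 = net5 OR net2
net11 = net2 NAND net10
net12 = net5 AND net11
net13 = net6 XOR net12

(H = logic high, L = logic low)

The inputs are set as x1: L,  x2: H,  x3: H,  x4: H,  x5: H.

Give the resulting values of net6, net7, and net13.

net1 = x2 NAND x5 = H NAND H = L
net2 = net1 XOR x4 = L XOR H = H
net3 = x1 OR net1 = L OR L = L
net4 = net3 AND net1 = L AND L = L
net5 = x4 AND net2 = H AND H = H
net6 = net4 NAND x3 = L NAND H = H
net7 = net2 AND net1 AND x5 = H AND L AND H = L
net10 = net5 OR net2 = H OR H = H
net11 = net2 NAND net10 = H NAND H = L
net12 = net5 AND net11 = H AND L = L
net13 = net6 XOR net12 = H XOR L = H

net6 = H, net7 = L, net13 = H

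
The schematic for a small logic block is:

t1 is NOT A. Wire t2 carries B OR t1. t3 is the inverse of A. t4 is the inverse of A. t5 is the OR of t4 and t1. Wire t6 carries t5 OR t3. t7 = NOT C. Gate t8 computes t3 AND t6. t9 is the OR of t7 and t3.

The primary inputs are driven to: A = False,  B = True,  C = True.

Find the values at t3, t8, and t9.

t3 = True, t8 = True, t9 = True

t1 = NOT A = NOT False = True
t3 = NOT A = NOT False = True
t4 = NOT A = NOT False = True
t5 = t4 OR t1 = True OR True = True
t6 = t5 OR t3 = True OR True = True
t7 = NOT C = NOT True = False
t8 = t3 AND t6 = True AND True = True
t9 = t7 OR t3 = False OR True = True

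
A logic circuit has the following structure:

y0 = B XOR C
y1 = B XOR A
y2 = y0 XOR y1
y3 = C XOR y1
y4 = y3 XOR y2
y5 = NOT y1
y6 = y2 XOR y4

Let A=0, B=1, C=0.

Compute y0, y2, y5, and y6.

y0 = 1; y2 = 0; y5 = 0; y6 = 1

y0 = B XOR C = 1 XOR 0 = 1
y1 = B XOR A = 1 XOR 0 = 1
y2 = y0 XOR y1 = 1 XOR 1 = 0
y3 = C XOR y1 = 0 XOR 1 = 1
y4 = y3 XOR y2 = 1 XOR 0 = 1
y5 = NOT y1 = NOT 1 = 0
y6 = y2 XOR y4 = 0 XOR 1 = 1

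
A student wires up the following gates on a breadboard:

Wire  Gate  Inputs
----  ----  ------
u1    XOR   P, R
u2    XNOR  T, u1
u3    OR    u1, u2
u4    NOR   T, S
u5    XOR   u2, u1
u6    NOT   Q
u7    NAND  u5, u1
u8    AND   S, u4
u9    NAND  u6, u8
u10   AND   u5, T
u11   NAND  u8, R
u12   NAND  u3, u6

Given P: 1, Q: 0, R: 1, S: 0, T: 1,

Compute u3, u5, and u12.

u3 = 0, u5 = 0, u12 = 1

u1 = P XOR R = 1 XOR 1 = 0
u2 = T XNOR u1 = 1 XNOR 0 = 0
u3 = u1 OR u2 = 0 OR 0 = 0
u5 = u2 XOR u1 = 0 XOR 0 = 0
u6 = NOT Q = NOT 0 = 1
u12 = u3 NAND u6 = 0 NAND 1 = 1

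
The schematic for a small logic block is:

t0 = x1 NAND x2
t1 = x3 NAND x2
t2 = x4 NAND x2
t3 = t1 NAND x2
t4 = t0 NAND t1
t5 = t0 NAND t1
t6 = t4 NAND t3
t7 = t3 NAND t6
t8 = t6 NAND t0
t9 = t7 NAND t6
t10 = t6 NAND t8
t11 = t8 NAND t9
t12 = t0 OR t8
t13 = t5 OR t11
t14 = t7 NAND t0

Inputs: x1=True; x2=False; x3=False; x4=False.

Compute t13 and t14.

t13 = True, t14 = True

t0 = x1 NAND x2 = True NAND False = True
t1 = x3 NAND x2 = False NAND False = True
t3 = t1 NAND x2 = True NAND False = True
t4 = t0 NAND t1 = True NAND True = False
t5 = t0 NAND t1 = True NAND True = False
t6 = t4 NAND t3 = False NAND True = True
t7 = t3 NAND t6 = True NAND True = False
t8 = t6 NAND t0 = True NAND True = False
t9 = t7 NAND t6 = False NAND True = True
t11 = t8 NAND t9 = False NAND True = True
t13 = t5 OR t11 = False OR True = True
t14 = t7 NAND t0 = False NAND True = True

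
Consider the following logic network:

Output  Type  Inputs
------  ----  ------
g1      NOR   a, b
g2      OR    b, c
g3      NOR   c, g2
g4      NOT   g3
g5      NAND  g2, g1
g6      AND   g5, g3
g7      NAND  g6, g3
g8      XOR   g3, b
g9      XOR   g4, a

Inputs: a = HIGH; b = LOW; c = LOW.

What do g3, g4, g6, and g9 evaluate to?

g1 = a NOR b = HIGH NOR LOW = LOW
g2 = b OR c = LOW OR LOW = LOW
g3 = c NOR g2 = LOW NOR LOW = HIGH
g4 = NOT g3 = NOT HIGH = LOW
g5 = g2 NAND g1 = LOW NAND LOW = HIGH
g6 = g5 AND g3 = HIGH AND HIGH = HIGH
g9 = g4 XOR a = LOW XOR HIGH = HIGH

g3 = HIGH, g4 = LOW, g6 = HIGH, g9 = HIGH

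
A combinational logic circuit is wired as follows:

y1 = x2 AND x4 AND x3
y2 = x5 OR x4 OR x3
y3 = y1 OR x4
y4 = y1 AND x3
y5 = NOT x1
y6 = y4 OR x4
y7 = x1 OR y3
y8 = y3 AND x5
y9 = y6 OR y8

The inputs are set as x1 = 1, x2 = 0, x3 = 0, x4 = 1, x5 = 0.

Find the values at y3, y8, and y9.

y1 = x2 AND x4 AND x3 = 0 AND 1 AND 0 = 0
y3 = y1 OR x4 = 0 OR 1 = 1
y4 = y1 AND x3 = 0 AND 0 = 0
y6 = y4 OR x4 = 0 OR 1 = 1
y8 = y3 AND x5 = 1 AND 0 = 0
y9 = y6 OR y8 = 1 OR 0 = 1

y3 = 1, y8 = 0, y9 = 1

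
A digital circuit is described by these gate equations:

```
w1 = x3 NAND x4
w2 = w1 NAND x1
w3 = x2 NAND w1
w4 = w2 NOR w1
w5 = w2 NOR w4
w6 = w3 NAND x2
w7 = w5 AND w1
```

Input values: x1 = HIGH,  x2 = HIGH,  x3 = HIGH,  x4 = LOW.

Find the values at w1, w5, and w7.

w1 = HIGH, w5 = HIGH, w7 = HIGH

w1 = x3 NAND x4 = HIGH NAND LOW = HIGH
w2 = w1 NAND x1 = HIGH NAND HIGH = LOW
w4 = w2 NOR w1 = LOW NOR HIGH = LOW
w5 = w2 NOR w4 = LOW NOR LOW = HIGH
w7 = w5 AND w1 = HIGH AND HIGH = HIGH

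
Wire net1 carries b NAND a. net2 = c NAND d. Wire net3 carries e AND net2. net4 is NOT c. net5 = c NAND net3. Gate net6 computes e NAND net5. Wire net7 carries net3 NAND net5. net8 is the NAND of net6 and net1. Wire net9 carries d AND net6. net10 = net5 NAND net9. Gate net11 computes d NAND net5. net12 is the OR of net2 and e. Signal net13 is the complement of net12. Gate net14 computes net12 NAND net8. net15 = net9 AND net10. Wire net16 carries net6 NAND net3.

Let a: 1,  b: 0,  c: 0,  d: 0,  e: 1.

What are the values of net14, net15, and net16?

net14 = 0, net15 = 0, net16 = 1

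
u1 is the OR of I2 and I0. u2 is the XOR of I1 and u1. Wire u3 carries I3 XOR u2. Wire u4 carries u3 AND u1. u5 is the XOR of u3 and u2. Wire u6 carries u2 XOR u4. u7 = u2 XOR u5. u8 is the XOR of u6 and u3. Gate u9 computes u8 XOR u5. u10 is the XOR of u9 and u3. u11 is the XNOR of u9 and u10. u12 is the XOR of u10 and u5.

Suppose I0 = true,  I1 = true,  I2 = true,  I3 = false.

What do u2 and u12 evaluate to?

u2 = false; u12 = false

u1 = I2 OR I0 = true OR true = true
u2 = I1 XOR u1 = true XOR true = false
u3 = I3 XOR u2 = false XOR false = false
u4 = u3 AND u1 = false AND true = false
u5 = u3 XOR u2 = false XOR false = false
u6 = u2 XOR u4 = false XOR false = false
u8 = u6 XOR u3 = false XOR false = false
u9 = u8 XOR u5 = false XOR false = false
u10 = u9 XOR u3 = false XOR false = false
u12 = u10 XOR u5 = false XOR false = false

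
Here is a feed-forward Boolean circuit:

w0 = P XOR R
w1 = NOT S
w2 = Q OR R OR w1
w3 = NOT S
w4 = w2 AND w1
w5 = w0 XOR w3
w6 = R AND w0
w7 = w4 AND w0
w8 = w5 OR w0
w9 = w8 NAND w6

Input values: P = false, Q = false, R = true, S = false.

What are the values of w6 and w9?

w6 = true, w9 = false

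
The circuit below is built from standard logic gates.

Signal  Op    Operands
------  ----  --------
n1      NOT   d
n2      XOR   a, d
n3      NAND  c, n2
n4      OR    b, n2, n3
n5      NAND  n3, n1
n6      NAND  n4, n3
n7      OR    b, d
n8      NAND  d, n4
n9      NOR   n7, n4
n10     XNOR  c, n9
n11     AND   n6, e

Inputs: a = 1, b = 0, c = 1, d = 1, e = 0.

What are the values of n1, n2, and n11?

n1 = 0  n2 = 0  n11 = 0

n1 = NOT d = NOT 1 = 0
n2 = a XOR d = 1 XOR 1 = 0
n3 = c NAND n2 = 1 NAND 0 = 1
n4 = b OR n2 OR n3 = 0 OR 0 OR 1 = 1
n6 = n4 NAND n3 = 1 NAND 1 = 0
n11 = n6 AND e = 0 AND 0 = 0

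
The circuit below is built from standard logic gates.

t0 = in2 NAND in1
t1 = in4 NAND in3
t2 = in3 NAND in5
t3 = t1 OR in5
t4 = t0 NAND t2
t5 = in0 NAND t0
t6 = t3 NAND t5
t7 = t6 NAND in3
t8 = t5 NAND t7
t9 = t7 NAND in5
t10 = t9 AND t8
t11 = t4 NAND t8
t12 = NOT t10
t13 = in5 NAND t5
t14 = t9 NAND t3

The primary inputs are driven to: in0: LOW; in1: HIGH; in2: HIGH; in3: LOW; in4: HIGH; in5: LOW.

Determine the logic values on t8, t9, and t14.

t0 = in2 NAND in1 = HIGH NAND HIGH = LOW
t1 = in4 NAND in3 = HIGH NAND LOW = HIGH
t3 = t1 OR in5 = HIGH OR LOW = HIGH
t5 = in0 NAND t0 = LOW NAND LOW = HIGH
t6 = t3 NAND t5 = HIGH NAND HIGH = LOW
t7 = t6 NAND in3 = LOW NAND LOW = HIGH
t8 = t5 NAND t7 = HIGH NAND HIGH = LOW
t9 = t7 NAND in5 = HIGH NAND LOW = HIGH
t14 = t9 NAND t3 = HIGH NAND HIGH = LOW

t8 = LOW; t9 = HIGH; t14 = LOW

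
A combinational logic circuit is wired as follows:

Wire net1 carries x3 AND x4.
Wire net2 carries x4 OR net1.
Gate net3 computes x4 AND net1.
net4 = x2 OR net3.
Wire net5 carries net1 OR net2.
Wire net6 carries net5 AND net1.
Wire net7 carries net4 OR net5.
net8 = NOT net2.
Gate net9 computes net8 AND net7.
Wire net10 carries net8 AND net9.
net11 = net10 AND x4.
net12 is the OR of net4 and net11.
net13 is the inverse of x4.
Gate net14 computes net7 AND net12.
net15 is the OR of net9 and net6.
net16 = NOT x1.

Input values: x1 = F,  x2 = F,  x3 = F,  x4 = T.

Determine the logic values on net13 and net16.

net13 = NOT x4 = NOT T = F
net16 = NOT x1 = NOT F = T

net13 = F, net16 = T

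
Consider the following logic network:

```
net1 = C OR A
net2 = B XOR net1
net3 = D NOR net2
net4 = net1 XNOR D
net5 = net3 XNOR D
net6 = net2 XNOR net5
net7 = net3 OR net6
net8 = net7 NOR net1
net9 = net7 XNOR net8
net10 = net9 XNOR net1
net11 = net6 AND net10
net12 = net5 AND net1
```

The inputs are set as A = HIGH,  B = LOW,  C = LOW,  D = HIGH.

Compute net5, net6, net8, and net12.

net5 = LOW  net6 = LOW  net8 = LOW  net12 = LOW

net1 = C OR A = LOW OR HIGH = HIGH
net2 = B XOR net1 = LOW XOR HIGH = HIGH
net3 = D NOR net2 = HIGH NOR HIGH = LOW
net5 = net3 XNOR D = LOW XNOR HIGH = LOW
net6 = net2 XNOR net5 = HIGH XNOR LOW = LOW
net7 = net3 OR net6 = LOW OR LOW = LOW
net8 = net7 NOR net1 = LOW NOR HIGH = LOW
net12 = net5 AND net1 = LOW AND HIGH = LOW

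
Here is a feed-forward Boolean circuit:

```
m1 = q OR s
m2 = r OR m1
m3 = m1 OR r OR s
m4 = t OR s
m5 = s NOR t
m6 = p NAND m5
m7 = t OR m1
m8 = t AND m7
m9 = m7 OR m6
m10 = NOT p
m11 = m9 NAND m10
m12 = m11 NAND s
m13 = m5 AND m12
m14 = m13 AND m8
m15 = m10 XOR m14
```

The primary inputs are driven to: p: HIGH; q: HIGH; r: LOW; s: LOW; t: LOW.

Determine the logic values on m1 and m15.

m1 = q OR s = HIGH OR LOW = HIGH
m5 = s NOR t = LOW NOR LOW = HIGH
m6 = p NAND m5 = HIGH NAND HIGH = LOW
m7 = t OR m1 = LOW OR HIGH = HIGH
m8 = t AND m7 = LOW AND HIGH = LOW
m9 = m7 OR m6 = HIGH OR LOW = HIGH
m10 = NOT p = NOT HIGH = LOW
m11 = m9 NAND m10 = HIGH NAND LOW = HIGH
m12 = m11 NAND s = HIGH NAND LOW = HIGH
m13 = m5 AND m12 = HIGH AND HIGH = HIGH
m14 = m13 AND m8 = HIGH AND LOW = LOW
m15 = m10 XOR m14 = LOW XOR LOW = LOW

m1 = HIGH; m15 = LOW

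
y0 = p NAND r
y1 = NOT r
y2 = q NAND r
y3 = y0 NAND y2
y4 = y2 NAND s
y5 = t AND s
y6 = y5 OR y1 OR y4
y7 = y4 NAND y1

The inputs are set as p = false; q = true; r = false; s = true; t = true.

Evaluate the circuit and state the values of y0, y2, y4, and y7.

y0 = p NAND r = false NAND false = true
y1 = NOT r = NOT false = true
y2 = q NAND r = true NAND false = true
y4 = y2 NAND s = true NAND true = false
y7 = y4 NAND y1 = false NAND true = true

y0 = true, y2 = true, y4 = false, y7 = true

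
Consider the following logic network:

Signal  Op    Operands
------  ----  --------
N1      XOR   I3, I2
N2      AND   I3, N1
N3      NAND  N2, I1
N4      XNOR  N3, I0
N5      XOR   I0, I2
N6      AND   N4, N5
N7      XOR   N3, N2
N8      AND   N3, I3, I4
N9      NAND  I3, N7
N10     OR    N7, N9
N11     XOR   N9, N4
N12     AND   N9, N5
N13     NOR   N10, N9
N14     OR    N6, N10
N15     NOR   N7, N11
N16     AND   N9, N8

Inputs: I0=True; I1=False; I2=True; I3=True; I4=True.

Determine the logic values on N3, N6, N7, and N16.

N3 = True, N6 = False, N7 = True, N16 = False

N1 = I3 XOR I2 = True XOR True = False
N2 = I3 AND N1 = True AND False = False
N3 = N2 NAND I1 = False NAND False = True
N4 = N3 XNOR I0 = True XNOR True = True
N5 = I0 XOR I2 = True XOR True = False
N6 = N4 AND N5 = True AND False = False
N7 = N3 XOR N2 = True XOR False = True
N8 = N3 AND I3 AND I4 = True AND True AND True = True
N9 = I3 NAND N7 = True NAND True = False
N16 = N9 AND N8 = False AND True = False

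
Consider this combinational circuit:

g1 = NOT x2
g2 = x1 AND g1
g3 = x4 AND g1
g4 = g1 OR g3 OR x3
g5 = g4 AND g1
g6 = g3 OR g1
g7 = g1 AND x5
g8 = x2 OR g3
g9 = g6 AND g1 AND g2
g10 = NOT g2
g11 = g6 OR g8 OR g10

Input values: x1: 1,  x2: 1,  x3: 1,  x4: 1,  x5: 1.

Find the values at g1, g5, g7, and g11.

g1 = NOT x2 = NOT 1 = 0
g2 = x1 AND g1 = 1 AND 0 = 0
g3 = x4 AND g1 = 1 AND 0 = 0
g4 = g1 OR g3 OR x3 = 0 OR 0 OR 1 = 1
g5 = g4 AND g1 = 1 AND 0 = 0
g6 = g3 OR g1 = 0 OR 0 = 0
g7 = g1 AND x5 = 0 AND 1 = 0
g8 = x2 OR g3 = 1 OR 0 = 1
g10 = NOT g2 = NOT 0 = 1
g11 = g6 OR g8 OR g10 = 0 OR 1 OR 1 = 1

g1 = 0, g5 = 0, g7 = 0, g11 = 1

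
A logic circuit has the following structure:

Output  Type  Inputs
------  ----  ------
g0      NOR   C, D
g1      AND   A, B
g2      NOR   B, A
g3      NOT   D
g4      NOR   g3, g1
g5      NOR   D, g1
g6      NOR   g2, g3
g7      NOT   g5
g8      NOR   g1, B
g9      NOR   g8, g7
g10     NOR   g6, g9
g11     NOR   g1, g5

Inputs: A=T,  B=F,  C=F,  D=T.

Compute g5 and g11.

g1 = A AND B = T AND F = F
g5 = D NOR g1 = T NOR F = F
g11 = g1 NOR g5 = F NOR F = T

g5 = F  g11 = T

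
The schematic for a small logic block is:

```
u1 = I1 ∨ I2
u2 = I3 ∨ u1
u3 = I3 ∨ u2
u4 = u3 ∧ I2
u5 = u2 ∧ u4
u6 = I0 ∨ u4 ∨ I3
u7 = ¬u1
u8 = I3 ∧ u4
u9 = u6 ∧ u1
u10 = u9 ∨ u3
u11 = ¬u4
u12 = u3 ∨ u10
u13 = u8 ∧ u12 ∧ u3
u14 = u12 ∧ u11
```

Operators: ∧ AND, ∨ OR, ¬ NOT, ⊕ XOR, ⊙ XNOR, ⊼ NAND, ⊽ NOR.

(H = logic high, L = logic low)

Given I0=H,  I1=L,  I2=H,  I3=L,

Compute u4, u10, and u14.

u1 = I1 OR I2 = L OR H = H
u2 = I3 OR u1 = L OR H = H
u3 = I3 OR u2 = L OR H = H
u4 = u3 AND I2 = H AND H = H
u6 = I0 OR u4 OR I3 = H OR H OR L = H
u9 = u6 AND u1 = H AND H = H
u10 = u9 OR u3 = H OR H = H
u11 = NOT u4 = NOT H = L
u12 = u3 OR u10 = H OR H = H
u14 = u12 AND u11 = H AND L = L

u4 = H  u10 = H  u14 = L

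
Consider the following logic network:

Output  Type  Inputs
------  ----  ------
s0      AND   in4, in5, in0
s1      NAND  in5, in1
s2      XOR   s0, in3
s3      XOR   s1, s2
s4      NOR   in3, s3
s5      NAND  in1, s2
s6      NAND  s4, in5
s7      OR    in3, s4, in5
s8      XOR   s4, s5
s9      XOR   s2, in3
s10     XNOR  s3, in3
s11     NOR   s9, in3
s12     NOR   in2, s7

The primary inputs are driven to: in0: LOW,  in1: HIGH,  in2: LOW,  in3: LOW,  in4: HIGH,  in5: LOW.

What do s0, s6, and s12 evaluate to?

s0 = LOW, s6 = HIGH, s12 = HIGH

s0 = in4 AND in5 AND in0 = HIGH AND LOW AND LOW = LOW
s1 = in5 NAND in1 = LOW NAND HIGH = HIGH
s2 = s0 XOR in3 = LOW XOR LOW = LOW
s3 = s1 XOR s2 = HIGH XOR LOW = HIGH
s4 = in3 NOR s3 = LOW NOR HIGH = LOW
s6 = s4 NAND in5 = LOW NAND LOW = HIGH
s7 = in3 OR s4 OR in5 = LOW OR LOW OR LOW = LOW
s12 = in2 NOR s7 = LOW NOR LOW = HIGH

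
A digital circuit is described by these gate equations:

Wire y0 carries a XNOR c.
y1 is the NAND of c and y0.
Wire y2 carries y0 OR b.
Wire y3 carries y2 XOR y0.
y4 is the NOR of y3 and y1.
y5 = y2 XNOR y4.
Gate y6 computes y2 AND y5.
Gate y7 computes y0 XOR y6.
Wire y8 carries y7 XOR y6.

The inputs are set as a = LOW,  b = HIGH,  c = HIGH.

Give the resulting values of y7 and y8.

y7 = LOW, y8 = LOW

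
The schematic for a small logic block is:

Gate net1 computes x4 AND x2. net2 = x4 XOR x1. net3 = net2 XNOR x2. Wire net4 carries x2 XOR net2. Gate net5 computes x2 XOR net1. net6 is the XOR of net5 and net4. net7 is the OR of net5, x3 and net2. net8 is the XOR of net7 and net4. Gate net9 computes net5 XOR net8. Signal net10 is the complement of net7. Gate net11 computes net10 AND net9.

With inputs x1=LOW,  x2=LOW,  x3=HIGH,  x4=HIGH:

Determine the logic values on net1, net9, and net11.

net1 = LOW, net9 = LOW, net11 = LOW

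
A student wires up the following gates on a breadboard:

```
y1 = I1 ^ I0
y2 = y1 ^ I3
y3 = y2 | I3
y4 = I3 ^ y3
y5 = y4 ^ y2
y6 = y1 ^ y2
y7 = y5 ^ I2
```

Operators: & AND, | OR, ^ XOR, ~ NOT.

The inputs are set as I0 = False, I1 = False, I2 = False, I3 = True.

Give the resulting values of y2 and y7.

y2 = True, y7 = True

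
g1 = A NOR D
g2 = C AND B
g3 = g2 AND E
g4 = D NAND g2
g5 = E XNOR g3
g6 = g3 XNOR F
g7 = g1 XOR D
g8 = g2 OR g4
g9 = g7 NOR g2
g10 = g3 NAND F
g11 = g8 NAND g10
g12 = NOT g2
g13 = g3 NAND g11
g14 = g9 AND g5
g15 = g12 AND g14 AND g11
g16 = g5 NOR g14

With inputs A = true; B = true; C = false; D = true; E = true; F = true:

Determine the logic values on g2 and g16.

g1 = A NOR D = true NOR true = false
g2 = C AND B = false AND true = false
g3 = g2 AND E = false AND true = false
g5 = E XNOR g3 = true XNOR false = false
g7 = g1 XOR D = false XOR true = true
g9 = g7 NOR g2 = true NOR false = false
g14 = g9 AND g5 = false AND false = false
g16 = g5 NOR g14 = false NOR false = true

g2 = false, g16 = true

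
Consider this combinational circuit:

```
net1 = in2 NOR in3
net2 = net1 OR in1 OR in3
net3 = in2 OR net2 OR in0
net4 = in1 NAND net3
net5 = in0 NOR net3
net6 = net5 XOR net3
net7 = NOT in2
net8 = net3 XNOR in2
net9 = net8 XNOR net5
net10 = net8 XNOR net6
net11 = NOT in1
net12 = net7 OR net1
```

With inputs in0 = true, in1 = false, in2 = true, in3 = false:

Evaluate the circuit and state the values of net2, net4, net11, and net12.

net1 = in2 NOR in3 = true NOR false = false
net2 = net1 OR in1 OR in3 = false OR false OR false = false
net3 = in2 OR net2 OR in0 = true OR false OR true = true
net4 = in1 NAND net3 = false NAND true = true
net7 = NOT in2 = NOT true = false
net11 = NOT in1 = NOT false = true
net12 = net7 OR net1 = false OR false = false

net2 = false, net4 = true, net11 = true, net12 = false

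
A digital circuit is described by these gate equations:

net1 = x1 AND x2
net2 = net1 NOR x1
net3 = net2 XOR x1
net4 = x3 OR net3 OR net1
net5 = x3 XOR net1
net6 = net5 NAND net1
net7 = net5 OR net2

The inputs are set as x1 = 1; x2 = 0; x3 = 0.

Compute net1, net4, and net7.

net1 = 0; net4 = 1; net7 = 0

net1 = x1 AND x2 = 1 AND 0 = 0
net2 = net1 NOR x1 = 0 NOR 1 = 0
net3 = net2 XOR x1 = 0 XOR 1 = 1
net4 = x3 OR net3 OR net1 = 0 OR 1 OR 0 = 1
net5 = x3 XOR net1 = 0 XOR 0 = 0
net7 = net5 OR net2 = 0 OR 0 = 0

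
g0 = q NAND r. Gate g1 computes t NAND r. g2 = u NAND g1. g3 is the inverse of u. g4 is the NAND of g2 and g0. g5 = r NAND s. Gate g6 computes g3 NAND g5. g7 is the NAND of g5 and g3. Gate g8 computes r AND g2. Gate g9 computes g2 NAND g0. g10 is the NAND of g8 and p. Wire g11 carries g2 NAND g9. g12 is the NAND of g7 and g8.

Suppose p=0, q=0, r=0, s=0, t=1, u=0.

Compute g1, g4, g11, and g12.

g0 = q NAND r = 0 NAND 0 = 1
g1 = t NAND r = 1 NAND 0 = 1
g2 = u NAND g1 = 0 NAND 1 = 1
g3 = NOT u = NOT 0 = 1
g4 = g2 NAND g0 = 1 NAND 1 = 0
g5 = r NAND s = 0 NAND 0 = 1
g7 = g5 NAND g3 = 1 NAND 1 = 0
g8 = r AND g2 = 0 AND 1 = 0
g9 = g2 NAND g0 = 1 NAND 1 = 0
g11 = g2 NAND g9 = 1 NAND 0 = 1
g12 = g7 NAND g8 = 0 NAND 0 = 1

g1 = 1, g4 = 0, g11 = 1, g12 = 1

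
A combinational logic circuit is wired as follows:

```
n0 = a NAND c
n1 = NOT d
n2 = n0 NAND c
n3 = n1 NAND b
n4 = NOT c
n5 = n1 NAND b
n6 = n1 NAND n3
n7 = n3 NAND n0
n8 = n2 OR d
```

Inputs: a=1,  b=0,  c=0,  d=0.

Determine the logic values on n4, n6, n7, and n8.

n4 = 1; n6 = 0; n7 = 0; n8 = 1

n0 = a NAND c = 1 NAND 0 = 1
n1 = NOT d = NOT 0 = 1
n2 = n0 NAND c = 1 NAND 0 = 1
n3 = n1 NAND b = 1 NAND 0 = 1
n4 = NOT c = NOT 0 = 1
n6 = n1 NAND n3 = 1 NAND 1 = 0
n7 = n3 NAND n0 = 1 NAND 1 = 0
n8 = n2 OR d = 1 OR 0 = 1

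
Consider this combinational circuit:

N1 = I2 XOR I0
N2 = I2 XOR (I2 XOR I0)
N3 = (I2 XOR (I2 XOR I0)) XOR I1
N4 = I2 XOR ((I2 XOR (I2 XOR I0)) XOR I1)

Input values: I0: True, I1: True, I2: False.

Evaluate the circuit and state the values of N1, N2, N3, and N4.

N1 = True, N2 = True, N3 = False, N4 = False

N1 = False XOR True = True
N2 = False XOR (False XOR True) = True
N3 = (False XOR (False XOR True)) XOR True = False
N4 = False XOR ((False XOR (False XOR True)) XOR True) = False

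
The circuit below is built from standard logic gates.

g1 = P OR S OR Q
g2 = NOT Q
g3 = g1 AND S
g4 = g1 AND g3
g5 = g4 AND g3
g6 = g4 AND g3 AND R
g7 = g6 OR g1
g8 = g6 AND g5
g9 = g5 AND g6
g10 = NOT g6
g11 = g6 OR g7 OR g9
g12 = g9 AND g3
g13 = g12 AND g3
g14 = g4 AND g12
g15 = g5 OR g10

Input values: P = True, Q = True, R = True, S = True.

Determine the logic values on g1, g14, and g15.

g1 = True, g14 = True, g15 = True

g1 = P OR S OR Q = True OR True OR True = True
g3 = g1 AND S = True AND True = True
g4 = g1 AND g3 = True AND True = True
g5 = g4 AND g3 = True AND True = True
g6 = g4 AND g3 AND R = True AND True AND True = True
g9 = g5 AND g6 = True AND True = True
g10 = NOT g6 = NOT True = False
g12 = g9 AND g3 = True AND True = True
g14 = g4 AND g12 = True AND True = True
g15 = g5 OR g10 = True OR False = True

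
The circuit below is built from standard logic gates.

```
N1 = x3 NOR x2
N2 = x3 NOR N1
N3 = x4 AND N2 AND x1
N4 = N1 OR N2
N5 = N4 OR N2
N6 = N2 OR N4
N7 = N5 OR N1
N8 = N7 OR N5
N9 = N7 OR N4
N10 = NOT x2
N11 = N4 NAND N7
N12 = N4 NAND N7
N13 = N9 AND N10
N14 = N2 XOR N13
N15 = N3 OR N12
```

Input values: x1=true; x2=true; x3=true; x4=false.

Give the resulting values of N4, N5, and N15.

N1 = x3 NOR x2 = true NOR true = false
N2 = x3 NOR N1 = true NOR false = false
N3 = x4 AND N2 AND x1 = false AND false AND true = false
N4 = N1 OR N2 = false OR false = false
N5 = N4 OR N2 = false OR false = false
N7 = N5 OR N1 = false OR false = false
N12 = N4 NAND N7 = false NAND false = true
N15 = N3 OR N12 = false OR true = true

N4 = false, N5 = false, N15 = true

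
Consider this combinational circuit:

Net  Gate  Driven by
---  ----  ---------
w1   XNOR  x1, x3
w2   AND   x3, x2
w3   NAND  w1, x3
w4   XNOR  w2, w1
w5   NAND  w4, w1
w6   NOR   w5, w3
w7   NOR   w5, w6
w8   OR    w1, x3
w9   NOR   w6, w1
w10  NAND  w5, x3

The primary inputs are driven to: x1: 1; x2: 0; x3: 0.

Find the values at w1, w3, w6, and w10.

w1 = x1 XNOR x3 = 1 XNOR 0 = 0
w2 = x3 AND x2 = 0 AND 0 = 0
w3 = w1 NAND x3 = 0 NAND 0 = 1
w4 = w2 XNOR w1 = 0 XNOR 0 = 1
w5 = w4 NAND w1 = 1 NAND 0 = 1
w6 = w5 NOR w3 = 1 NOR 1 = 0
w10 = w5 NAND x3 = 1 NAND 0 = 1

w1 = 0; w3 = 1; w6 = 0; w10 = 1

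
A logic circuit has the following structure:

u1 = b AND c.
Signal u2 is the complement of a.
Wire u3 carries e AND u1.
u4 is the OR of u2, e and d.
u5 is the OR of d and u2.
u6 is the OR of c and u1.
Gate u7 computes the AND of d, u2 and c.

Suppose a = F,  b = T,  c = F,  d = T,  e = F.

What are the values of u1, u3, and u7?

u1 = b AND c = T AND F = F
u2 = NOT a = NOT F = T
u3 = e AND u1 = F AND F = F
u7 = d AND u2 AND c = T AND T AND F = F

u1 = F, u3 = F, u7 = F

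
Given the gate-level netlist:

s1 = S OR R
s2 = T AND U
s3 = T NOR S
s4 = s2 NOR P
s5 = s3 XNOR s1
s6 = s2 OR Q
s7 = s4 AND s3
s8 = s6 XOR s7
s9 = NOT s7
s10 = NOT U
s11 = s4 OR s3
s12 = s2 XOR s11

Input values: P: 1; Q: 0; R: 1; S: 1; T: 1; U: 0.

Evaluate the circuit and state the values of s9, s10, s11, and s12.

s2 = T AND U = 1 AND 0 = 0
s3 = T NOR S = 1 NOR 1 = 0
s4 = s2 NOR P = 0 NOR 1 = 0
s7 = s4 AND s3 = 0 AND 0 = 0
s9 = NOT s7 = NOT 0 = 1
s10 = NOT U = NOT 0 = 1
s11 = s4 OR s3 = 0 OR 0 = 0
s12 = s2 XOR s11 = 0 XOR 0 = 0

s9 = 1  s10 = 1  s11 = 0  s12 = 0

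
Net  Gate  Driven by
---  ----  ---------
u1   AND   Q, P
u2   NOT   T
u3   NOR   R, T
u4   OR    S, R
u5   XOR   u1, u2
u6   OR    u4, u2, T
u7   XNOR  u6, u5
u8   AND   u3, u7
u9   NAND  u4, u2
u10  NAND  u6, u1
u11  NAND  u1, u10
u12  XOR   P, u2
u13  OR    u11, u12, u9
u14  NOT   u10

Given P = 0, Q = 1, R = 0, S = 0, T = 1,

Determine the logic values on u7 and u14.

u1 = Q AND P = 1 AND 0 = 0
u2 = NOT T = NOT 1 = 0
u4 = S OR R = 0 OR 0 = 0
u5 = u1 XOR u2 = 0 XOR 0 = 0
u6 = u4 OR u2 OR T = 0 OR 0 OR 1 = 1
u7 = u6 XNOR u5 = 1 XNOR 0 = 0
u10 = u6 NAND u1 = 1 NAND 0 = 1
u14 = NOT u10 = NOT 1 = 0

u7 = 0  u14 = 0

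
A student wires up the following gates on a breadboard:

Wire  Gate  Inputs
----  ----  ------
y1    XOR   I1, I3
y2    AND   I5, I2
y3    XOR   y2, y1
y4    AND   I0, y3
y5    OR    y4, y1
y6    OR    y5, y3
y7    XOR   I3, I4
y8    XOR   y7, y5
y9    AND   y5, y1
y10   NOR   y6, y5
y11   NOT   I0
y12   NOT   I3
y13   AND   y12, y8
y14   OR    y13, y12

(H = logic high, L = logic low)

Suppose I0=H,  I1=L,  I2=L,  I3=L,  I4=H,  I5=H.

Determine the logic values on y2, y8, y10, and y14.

y2 = L; y8 = H; y10 = H; y14 = H

y1 = I1 XOR I3 = L XOR L = L
y2 = I5 AND I2 = H AND L = L
y3 = y2 XOR y1 = L XOR L = L
y4 = I0 AND y3 = H AND L = L
y5 = y4 OR y1 = L OR L = L
y6 = y5 OR y3 = L OR L = L
y7 = I3 XOR I4 = L XOR H = H
y8 = y7 XOR y5 = H XOR L = H
y10 = y6 NOR y5 = L NOR L = H
y12 = NOT I3 = NOT L = H
y13 = y12 AND y8 = H AND H = H
y14 = y13 OR y12 = H OR H = H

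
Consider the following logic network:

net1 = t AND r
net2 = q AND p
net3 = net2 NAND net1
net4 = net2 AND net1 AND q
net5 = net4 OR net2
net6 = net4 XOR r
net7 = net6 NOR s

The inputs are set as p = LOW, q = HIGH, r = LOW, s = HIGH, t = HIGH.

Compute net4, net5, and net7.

net1 = t AND r = HIGH AND LOW = LOW
net2 = q AND p = HIGH AND LOW = LOW
net4 = net2 AND net1 AND q = LOW AND LOW AND HIGH = LOW
net5 = net4 OR net2 = LOW OR LOW = LOW
net6 = net4 XOR r = LOW XOR LOW = LOW
net7 = net6 NOR s = LOW NOR HIGH = LOW

net4 = LOW, net5 = LOW, net7 = LOW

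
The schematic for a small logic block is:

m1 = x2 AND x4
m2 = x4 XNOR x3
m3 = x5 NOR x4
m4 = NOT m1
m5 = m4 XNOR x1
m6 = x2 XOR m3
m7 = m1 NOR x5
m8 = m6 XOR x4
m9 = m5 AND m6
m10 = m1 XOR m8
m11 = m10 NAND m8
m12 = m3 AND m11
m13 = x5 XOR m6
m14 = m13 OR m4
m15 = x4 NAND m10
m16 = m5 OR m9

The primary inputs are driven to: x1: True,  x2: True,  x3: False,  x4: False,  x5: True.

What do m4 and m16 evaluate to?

m1 = x2 AND x4 = True AND False = False
m3 = x5 NOR x4 = True NOR False = False
m4 = NOT m1 = NOT False = True
m5 = m4 XNOR x1 = True XNOR True = True
m6 = x2 XOR m3 = True XOR False = True
m9 = m5 AND m6 = True AND True = True
m16 = m5 OR m9 = True OR True = True

m4 = True, m16 = True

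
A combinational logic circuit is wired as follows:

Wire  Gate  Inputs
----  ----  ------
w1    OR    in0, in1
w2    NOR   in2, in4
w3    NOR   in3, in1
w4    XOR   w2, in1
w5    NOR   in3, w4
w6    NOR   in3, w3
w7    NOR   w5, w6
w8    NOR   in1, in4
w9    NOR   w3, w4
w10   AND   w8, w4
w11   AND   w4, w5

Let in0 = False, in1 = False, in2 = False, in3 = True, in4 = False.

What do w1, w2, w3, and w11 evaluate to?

w1 = False; w2 = True; w3 = False; w11 = False

w1 = in0 OR in1 = False OR False = False
w2 = in2 NOR in4 = False NOR False = True
w3 = in3 NOR in1 = True NOR False = False
w4 = w2 XOR in1 = True XOR False = True
w5 = in3 NOR w4 = True NOR True = False
w11 = w4 AND w5 = True AND False = False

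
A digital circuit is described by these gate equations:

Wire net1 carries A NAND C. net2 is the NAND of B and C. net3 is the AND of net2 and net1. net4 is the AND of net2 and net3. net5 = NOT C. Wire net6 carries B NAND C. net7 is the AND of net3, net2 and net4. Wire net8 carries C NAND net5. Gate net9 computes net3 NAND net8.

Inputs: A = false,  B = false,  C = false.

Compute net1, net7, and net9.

net1 = true, net7 = true, net9 = false

net1 = A NAND C = false NAND false = true
net2 = B NAND C = false NAND false = true
net3 = net2 AND net1 = true AND true = true
net4 = net2 AND net3 = true AND true = true
net5 = NOT C = NOT false = true
net7 = net3 AND net2 AND net4 = true AND true AND true = true
net8 = C NAND net5 = false NAND true = true
net9 = net3 NAND net8 = true NAND true = false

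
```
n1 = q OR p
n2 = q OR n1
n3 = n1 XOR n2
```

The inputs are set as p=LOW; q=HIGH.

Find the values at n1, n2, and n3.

n1 = HIGH, n2 = HIGH, n3 = LOW

n1 = q OR p = HIGH OR LOW = HIGH
n2 = q OR n1 = HIGH OR HIGH = HIGH
n3 = n1 XOR n2 = HIGH XOR HIGH = LOW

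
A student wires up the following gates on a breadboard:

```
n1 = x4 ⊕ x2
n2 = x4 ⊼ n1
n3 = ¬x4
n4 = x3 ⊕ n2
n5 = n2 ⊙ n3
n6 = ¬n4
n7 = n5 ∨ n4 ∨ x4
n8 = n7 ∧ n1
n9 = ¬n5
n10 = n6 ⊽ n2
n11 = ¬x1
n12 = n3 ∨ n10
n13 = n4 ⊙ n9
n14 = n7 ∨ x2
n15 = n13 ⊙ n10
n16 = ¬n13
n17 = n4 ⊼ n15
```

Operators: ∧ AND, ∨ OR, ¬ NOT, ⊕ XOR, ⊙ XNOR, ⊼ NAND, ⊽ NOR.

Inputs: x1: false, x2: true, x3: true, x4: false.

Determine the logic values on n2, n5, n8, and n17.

n2 = true  n5 = true  n8 = true  n17 = true

n1 = x4 XOR x2 = false XOR true = true
n2 = x4 NAND n1 = false NAND true = true
n3 = NOT x4 = NOT false = true
n4 = x3 XOR n2 = true XOR true = false
n5 = n2 XNOR n3 = true XNOR true = true
n6 = NOT n4 = NOT false = true
n7 = n5 OR n4 OR x4 = true OR false OR false = true
n8 = n7 AND n1 = true AND true = true
n9 = NOT n5 = NOT true = false
n10 = n6 NOR n2 = true NOR true = false
n13 = n4 XNOR n9 = false XNOR false = true
n15 = n13 XNOR n10 = true XNOR false = false
n17 = n4 NAND n15 = false NAND false = true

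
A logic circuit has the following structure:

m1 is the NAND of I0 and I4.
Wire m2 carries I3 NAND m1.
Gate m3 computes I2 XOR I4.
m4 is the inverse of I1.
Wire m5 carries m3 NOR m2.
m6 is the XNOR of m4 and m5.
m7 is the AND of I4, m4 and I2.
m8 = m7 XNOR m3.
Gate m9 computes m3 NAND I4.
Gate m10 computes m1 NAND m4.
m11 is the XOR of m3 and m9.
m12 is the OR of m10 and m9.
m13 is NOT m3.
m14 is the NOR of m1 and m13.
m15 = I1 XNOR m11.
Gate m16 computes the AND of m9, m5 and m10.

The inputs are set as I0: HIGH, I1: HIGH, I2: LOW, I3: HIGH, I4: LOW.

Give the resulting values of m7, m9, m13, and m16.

m7 = LOW, m9 = HIGH, m13 = HIGH, m16 = HIGH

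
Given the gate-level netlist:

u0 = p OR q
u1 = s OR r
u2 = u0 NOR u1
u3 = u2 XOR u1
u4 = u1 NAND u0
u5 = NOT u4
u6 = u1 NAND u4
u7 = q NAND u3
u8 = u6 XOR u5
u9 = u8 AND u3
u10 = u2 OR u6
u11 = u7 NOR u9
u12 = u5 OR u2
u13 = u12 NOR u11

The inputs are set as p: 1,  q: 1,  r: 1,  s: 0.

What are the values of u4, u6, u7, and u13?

u4 = 0  u6 = 1  u7 = 0  u13 = 0

u0 = p OR q = 1 OR 1 = 1
u1 = s OR r = 0 OR 1 = 1
u2 = u0 NOR u1 = 1 NOR 1 = 0
u3 = u2 XOR u1 = 0 XOR 1 = 1
u4 = u1 NAND u0 = 1 NAND 1 = 0
u5 = NOT u4 = NOT 0 = 1
u6 = u1 NAND u4 = 1 NAND 0 = 1
u7 = q NAND u3 = 1 NAND 1 = 0
u8 = u6 XOR u5 = 1 XOR 1 = 0
u9 = u8 AND u3 = 0 AND 1 = 0
u11 = u7 NOR u9 = 0 NOR 0 = 1
u12 = u5 OR u2 = 1 OR 0 = 1
u13 = u12 NOR u11 = 1 NOR 1 = 0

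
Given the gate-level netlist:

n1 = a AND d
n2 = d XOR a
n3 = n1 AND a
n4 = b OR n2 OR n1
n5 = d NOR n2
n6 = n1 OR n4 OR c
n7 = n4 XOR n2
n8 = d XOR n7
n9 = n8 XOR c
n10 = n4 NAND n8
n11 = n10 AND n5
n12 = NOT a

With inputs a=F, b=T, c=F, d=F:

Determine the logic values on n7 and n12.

n1 = a AND d = F AND F = F
n2 = d XOR a = F XOR F = F
n4 = b OR n2 OR n1 = T OR F OR F = T
n7 = n4 XOR n2 = T XOR F = T
n12 = NOT a = NOT F = T

n7 = T  n12 = T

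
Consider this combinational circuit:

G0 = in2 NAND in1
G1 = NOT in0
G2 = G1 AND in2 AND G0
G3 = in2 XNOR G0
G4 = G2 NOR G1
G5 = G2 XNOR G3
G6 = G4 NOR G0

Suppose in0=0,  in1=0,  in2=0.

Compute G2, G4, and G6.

G0 = in2 NAND in1 = 0 NAND 0 = 1
G1 = NOT in0 = NOT 0 = 1
G2 = G1 AND in2 AND G0 = 1 AND 0 AND 1 = 0
G4 = G2 NOR G1 = 0 NOR 1 = 0
G6 = G4 NOR G0 = 0 NOR 1 = 0

G2 = 0  G4 = 0  G6 = 0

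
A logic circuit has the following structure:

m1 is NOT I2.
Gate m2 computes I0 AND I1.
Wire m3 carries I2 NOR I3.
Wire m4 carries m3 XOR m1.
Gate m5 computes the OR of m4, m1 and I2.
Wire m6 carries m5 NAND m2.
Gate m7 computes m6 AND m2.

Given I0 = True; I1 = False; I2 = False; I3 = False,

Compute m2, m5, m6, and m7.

m2 = False, m5 = True, m6 = True, m7 = False

m1 = NOT I2 = NOT False = True
m2 = I0 AND I1 = True AND False = False
m3 = I2 NOR I3 = False NOR False = True
m4 = m3 XOR m1 = True XOR True = False
m5 = m4 OR m1 OR I2 = False OR True OR False = True
m6 = m5 NAND m2 = True NAND False = True
m7 = m6 AND m2 = True AND False = False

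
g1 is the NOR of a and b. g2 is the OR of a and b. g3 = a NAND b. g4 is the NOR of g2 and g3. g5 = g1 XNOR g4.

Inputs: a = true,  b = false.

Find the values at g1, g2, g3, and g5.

g1 = false, g2 = true, g3 = true, g5 = true

g1 = a NOR b = true NOR false = false
g2 = a OR b = true OR false = true
g3 = a NAND b = true NAND false = true
g4 = g2 NOR g3 = true NOR true = false
g5 = g1 XNOR g4 = false XNOR false = true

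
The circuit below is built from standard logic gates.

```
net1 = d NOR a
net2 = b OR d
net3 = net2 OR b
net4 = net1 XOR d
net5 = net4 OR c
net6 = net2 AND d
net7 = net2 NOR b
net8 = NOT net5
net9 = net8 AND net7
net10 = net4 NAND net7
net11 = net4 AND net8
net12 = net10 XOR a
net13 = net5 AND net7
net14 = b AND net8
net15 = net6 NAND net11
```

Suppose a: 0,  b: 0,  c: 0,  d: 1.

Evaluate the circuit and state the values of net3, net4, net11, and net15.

net3 = 1; net4 = 1; net11 = 0; net15 = 1

net1 = d NOR a = 1 NOR 0 = 0
net2 = b OR d = 0 OR 1 = 1
net3 = net2 OR b = 1 OR 0 = 1
net4 = net1 XOR d = 0 XOR 1 = 1
net5 = net4 OR c = 1 OR 0 = 1
net6 = net2 AND d = 1 AND 1 = 1
net8 = NOT net5 = NOT 1 = 0
net11 = net4 AND net8 = 1 AND 0 = 0
net15 = net6 NAND net11 = 1 NAND 0 = 1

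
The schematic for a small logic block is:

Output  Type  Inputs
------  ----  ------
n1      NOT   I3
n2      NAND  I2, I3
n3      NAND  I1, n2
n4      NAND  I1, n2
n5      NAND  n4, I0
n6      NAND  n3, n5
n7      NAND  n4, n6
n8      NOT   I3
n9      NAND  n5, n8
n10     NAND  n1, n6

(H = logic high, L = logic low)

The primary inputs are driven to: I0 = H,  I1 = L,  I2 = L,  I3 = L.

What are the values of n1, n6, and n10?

n1 = NOT I3 = NOT L = H
n2 = I2 NAND I3 = L NAND L = H
n3 = I1 NAND n2 = L NAND H = H
n4 = I1 NAND n2 = L NAND H = H
n5 = n4 NAND I0 = H NAND H = L
n6 = n3 NAND n5 = H NAND L = H
n10 = n1 NAND n6 = H NAND H = L

n1 = H  n6 = H  n10 = L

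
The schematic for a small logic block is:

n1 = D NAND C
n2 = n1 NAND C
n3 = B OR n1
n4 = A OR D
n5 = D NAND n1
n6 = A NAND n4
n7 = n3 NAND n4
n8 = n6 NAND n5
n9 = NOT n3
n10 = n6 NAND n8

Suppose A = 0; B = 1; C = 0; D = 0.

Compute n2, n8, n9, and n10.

n2 = 1, n8 = 0, n9 = 0, n10 = 1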